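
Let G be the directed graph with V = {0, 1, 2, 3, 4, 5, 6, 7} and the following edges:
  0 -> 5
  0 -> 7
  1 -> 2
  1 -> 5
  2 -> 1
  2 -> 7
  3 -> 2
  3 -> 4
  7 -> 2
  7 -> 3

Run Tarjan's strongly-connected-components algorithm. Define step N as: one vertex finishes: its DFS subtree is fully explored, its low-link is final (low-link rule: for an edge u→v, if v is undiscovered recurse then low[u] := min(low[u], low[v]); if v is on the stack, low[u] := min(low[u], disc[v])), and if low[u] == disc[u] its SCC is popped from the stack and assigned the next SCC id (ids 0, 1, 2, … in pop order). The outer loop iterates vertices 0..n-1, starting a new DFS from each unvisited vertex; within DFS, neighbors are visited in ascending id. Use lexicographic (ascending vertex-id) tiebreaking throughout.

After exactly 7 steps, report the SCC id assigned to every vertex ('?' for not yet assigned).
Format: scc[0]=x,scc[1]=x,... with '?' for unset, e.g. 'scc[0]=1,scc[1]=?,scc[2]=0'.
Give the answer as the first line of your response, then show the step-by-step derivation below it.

scc[0]=3,scc[1]=2,scc[2]=2,scc[3]=2,scc[4]=1,scc[5]=0,scc[6]=?,scc[7]=2

step 1: low=(low[0]=0,low[1]=?,low[2]=?,low[3]=?,low[4]=?,low[5]=1,low[6]=?,low[7]=?); scc=(scc[0]=?,scc[1]=?,scc[2]=?,scc[3]=?,scc[4]=?,scc[5]=0,scc[6]=?,scc[7]=?)
step 2: low=(low[0]=0,low[1]=3,low[2]=3,low[3]=?,low[4]=?,low[5]=1,low[6]=?,low[7]=2); scc=(scc[0]=?,scc[1]=?,scc[2]=?,scc[3]=?,scc[4]=?,scc[5]=0,scc[6]=?,scc[7]=?)
step 3: low=(low[0]=0,low[1]=3,low[2]=2,low[3]=?,low[4]=?,low[5]=1,low[6]=?,low[7]=2); scc=(scc[0]=?,scc[1]=?,scc[2]=?,scc[3]=?,scc[4]=?,scc[5]=0,scc[6]=?,scc[7]=?)
step 4: low=(low[0]=0,low[1]=3,low[2]=2,low[3]=3,low[4]=6,low[5]=1,low[6]=?,low[7]=2); scc=(scc[0]=?,scc[1]=?,scc[2]=?,scc[3]=?,scc[4]=1,scc[5]=0,scc[6]=?,scc[7]=?)
step 5: low=(low[0]=0,low[1]=3,low[2]=2,low[3]=3,low[4]=6,low[5]=1,low[6]=?,low[7]=2); scc=(scc[0]=?,scc[1]=?,scc[2]=?,scc[3]=?,scc[4]=1,scc[5]=0,scc[6]=?,scc[7]=?)
step 6: low=(low[0]=0,low[1]=3,low[2]=2,low[3]=3,low[4]=6,low[5]=1,low[6]=?,low[7]=2); scc=(scc[0]=?,scc[1]=2,scc[2]=2,scc[3]=2,scc[4]=1,scc[5]=0,scc[6]=?,scc[7]=2)
step 7: low=(low[0]=0,low[1]=3,low[2]=2,low[3]=3,low[4]=6,low[5]=1,low[6]=?,low[7]=2); scc=(scc[0]=3,scc[1]=2,scc[2]=2,scc[3]=2,scc[4]=1,scc[5]=0,scc[6]=?,scc[7]=2)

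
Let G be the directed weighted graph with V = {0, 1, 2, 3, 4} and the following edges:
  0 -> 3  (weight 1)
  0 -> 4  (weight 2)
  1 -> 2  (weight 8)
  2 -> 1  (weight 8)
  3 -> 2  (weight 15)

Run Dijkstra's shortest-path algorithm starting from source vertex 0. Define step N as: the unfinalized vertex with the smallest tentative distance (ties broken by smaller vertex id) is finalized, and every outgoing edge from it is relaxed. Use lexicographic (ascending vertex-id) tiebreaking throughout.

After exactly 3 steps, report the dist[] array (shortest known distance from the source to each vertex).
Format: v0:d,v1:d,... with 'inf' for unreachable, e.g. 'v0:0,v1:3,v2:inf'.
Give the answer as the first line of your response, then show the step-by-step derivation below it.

v0:0,v1:inf,v2:16,v3:1,v4:2

step 1: dist = v0:0,v1:inf,v2:inf,v3:1,v4:2
step 2: dist = v0:0,v1:inf,v2:16,v3:1,v4:2
step 3: dist = v0:0,v1:inf,v2:16,v3:1,v4:2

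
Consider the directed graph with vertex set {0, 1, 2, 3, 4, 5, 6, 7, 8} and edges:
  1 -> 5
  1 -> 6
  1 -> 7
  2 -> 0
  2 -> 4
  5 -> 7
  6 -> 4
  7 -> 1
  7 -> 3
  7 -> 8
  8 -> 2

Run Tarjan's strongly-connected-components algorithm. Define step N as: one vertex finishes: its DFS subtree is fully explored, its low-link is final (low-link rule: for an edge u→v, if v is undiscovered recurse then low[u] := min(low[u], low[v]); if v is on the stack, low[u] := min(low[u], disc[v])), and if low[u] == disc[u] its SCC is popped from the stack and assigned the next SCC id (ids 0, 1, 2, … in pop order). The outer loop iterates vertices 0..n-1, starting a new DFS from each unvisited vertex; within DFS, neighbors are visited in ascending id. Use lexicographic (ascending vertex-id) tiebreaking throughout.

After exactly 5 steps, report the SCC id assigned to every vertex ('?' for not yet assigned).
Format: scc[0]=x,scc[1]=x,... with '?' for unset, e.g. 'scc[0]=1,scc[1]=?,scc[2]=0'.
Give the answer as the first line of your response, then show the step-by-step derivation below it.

scc[0]=0,scc[1]=?,scc[2]=3,scc[3]=1,scc[4]=2,scc[5]=?,scc[6]=?,scc[7]=?,scc[8]=4

step 1: low=(low[0]=0,low[1]=?,low[2]=?,low[3]=?,low[4]=?,low[5]=?,low[6]=?,low[7]=?,low[8]=?); scc=(scc[0]=0,scc[1]=?,scc[2]=?,scc[3]=?,scc[4]=?,scc[5]=?,scc[6]=?,scc[7]=?,scc[8]=?)
step 2: low=(low[0]=0,low[1]=1,low[2]=?,low[3]=4,low[4]=?,low[5]=2,low[6]=?,low[7]=1,low[8]=?); scc=(scc[0]=0,scc[1]=?,scc[2]=?,scc[3]=1,scc[4]=?,scc[5]=?,scc[6]=?,scc[7]=?,scc[8]=?)
step 3: low=(low[0]=0,low[1]=1,low[2]=6,low[3]=4,low[4]=7,low[5]=2,low[6]=?,low[7]=1,low[8]=5); scc=(scc[0]=0,scc[1]=?,scc[2]=?,scc[3]=1,scc[4]=2,scc[5]=?,scc[6]=?,scc[7]=?,scc[8]=?)
step 4: low=(low[0]=0,low[1]=1,low[2]=6,low[3]=4,low[4]=7,low[5]=2,low[6]=?,low[7]=1,low[8]=5); scc=(scc[0]=0,scc[1]=?,scc[2]=3,scc[3]=1,scc[4]=2,scc[5]=?,scc[6]=?,scc[7]=?,scc[8]=?)
step 5: low=(low[0]=0,low[1]=1,low[2]=6,low[3]=4,low[4]=7,low[5]=2,low[6]=?,low[7]=1,low[8]=5); scc=(scc[0]=0,scc[1]=?,scc[2]=3,scc[3]=1,scc[4]=2,scc[5]=?,scc[6]=?,scc[7]=?,scc[8]=4)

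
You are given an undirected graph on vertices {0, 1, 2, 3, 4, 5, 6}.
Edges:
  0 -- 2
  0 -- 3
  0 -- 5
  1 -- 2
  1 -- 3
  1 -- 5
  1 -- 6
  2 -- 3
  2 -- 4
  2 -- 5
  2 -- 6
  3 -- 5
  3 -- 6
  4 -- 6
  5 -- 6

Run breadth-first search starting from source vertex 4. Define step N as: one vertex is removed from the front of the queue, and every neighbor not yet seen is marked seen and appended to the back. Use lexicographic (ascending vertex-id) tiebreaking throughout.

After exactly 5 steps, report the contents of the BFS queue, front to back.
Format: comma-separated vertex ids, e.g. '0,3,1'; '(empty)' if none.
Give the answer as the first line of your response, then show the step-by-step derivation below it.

3,5

step 1: dequeue 4; queue=[2,6]; order=4
step 2: dequeue 2; queue=[6,0,1,3,5]; order=4,2
step 3: dequeue 6; queue=[0,1,3,5]; order=4,2,6
step 4: dequeue 0; queue=[1,3,5]; order=4,2,6,0
step 5: dequeue 1; queue=[3,5]; order=4,2,6,0,1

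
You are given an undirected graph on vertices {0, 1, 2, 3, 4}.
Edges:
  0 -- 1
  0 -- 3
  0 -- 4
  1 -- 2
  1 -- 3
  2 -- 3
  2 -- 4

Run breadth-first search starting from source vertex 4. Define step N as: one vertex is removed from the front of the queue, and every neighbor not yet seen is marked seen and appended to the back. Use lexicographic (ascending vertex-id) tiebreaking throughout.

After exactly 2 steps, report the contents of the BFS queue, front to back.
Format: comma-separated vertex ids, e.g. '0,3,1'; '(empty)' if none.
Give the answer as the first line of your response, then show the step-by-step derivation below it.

2,1,3

step 1: dequeue 4; queue=[0,2]; order=4
step 2: dequeue 0; queue=[2,1,3]; order=4,0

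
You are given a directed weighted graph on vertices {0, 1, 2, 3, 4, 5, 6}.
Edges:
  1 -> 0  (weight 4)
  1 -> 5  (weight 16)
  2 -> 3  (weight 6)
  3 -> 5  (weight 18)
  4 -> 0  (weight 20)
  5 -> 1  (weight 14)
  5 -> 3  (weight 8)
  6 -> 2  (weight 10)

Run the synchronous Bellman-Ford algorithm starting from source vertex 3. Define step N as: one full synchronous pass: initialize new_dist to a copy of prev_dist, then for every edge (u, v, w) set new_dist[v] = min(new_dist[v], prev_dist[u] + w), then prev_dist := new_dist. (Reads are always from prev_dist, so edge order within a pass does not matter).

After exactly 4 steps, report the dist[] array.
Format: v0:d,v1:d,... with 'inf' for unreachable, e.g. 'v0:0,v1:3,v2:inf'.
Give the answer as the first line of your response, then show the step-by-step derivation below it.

v0:36,v1:32,v2:inf,v3:0,v4:inf,v5:18,v6:inf

step 1: dist = v0:inf,v1:inf,v2:inf,v3:0,v4:inf,v5:18,v6:inf
step 2: dist = v0:inf,v1:32,v2:inf,v3:0,v4:inf,v5:18,v6:inf
step 3: dist = v0:36,v1:32,v2:inf,v3:0,v4:inf,v5:18,v6:inf
step 4: dist = v0:36,v1:32,v2:inf,v3:0,v4:inf,v5:18,v6:inf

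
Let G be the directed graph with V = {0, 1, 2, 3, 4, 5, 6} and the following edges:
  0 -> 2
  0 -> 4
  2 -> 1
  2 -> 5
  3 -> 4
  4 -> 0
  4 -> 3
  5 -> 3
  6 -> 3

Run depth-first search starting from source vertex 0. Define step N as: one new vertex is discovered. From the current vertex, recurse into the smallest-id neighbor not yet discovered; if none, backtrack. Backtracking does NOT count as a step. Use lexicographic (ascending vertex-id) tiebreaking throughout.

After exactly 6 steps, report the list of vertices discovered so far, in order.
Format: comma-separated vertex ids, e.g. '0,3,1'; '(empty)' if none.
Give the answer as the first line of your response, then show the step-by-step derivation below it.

0,2,1,5,3,4

step 1: discover 0; path=0; order=0
step 2: discover 2; path=0>2; order=0,2
step 3: discover 1; path=0>2>1; order=0,2,1
step 4: discover 5; path=0>2>5; order=0,2,1,5
step 5: discover 3; path=0>2>5>3; order=0,2,1,5,3
step 6: discover 4; path=0>2>5>3>4; order=0,2,1,5,3,4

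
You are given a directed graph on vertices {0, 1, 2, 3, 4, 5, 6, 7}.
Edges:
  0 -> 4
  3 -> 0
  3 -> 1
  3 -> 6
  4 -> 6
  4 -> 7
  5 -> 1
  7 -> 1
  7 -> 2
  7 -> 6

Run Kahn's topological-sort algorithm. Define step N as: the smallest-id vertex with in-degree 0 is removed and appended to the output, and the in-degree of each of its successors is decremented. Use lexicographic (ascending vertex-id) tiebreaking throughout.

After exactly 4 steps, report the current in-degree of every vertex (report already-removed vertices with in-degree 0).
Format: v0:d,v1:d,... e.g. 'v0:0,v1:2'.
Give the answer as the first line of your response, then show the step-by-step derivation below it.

v0:0,v1:1,v2:1,v3:0,v4:0,v5:0,v6:1,v7:0

step 1: output 3; order=[3]; indeg=(0,2,1,0,1,0,2,1)
step 2: output 0; order=[3,0]; indeg=(0,2,1,0,0,0,2,1)
step 3: output 4; order=[3,0,4]; indeg=(0,2,1,0,0,0,1,0)
step 4: output 5; order=[3,0,4,5]; indeg=(0,1,1,0,0,0,1,0)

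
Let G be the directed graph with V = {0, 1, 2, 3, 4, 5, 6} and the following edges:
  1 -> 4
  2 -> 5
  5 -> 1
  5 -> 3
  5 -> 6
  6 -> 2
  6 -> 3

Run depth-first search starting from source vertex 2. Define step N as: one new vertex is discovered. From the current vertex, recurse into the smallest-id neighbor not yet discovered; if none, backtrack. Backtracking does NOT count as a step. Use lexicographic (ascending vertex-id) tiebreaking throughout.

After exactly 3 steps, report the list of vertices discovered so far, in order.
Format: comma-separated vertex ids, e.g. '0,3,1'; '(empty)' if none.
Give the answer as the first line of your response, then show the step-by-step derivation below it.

2,5,1

step 1: discover 2; path=2; order=2
step 2: discover 5; path=2>5; order=2,5
step 3: discover 1; path=2>5>1; order=2,5,1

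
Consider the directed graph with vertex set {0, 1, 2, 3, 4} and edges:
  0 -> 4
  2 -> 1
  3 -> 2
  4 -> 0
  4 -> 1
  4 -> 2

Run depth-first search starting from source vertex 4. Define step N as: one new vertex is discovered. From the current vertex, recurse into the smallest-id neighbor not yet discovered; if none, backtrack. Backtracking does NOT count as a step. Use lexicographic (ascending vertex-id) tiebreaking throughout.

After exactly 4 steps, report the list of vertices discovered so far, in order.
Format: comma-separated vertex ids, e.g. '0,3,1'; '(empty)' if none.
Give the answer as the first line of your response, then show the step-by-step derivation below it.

4,0,1,2

step 1: discover 4; path=4; order=4
step 2: discover 0; path=4>0; order=4,0
step 3: discover 1; path=4>1; order=4,0,1
step 4: discover 2; path=4>2; order=4,0,1,2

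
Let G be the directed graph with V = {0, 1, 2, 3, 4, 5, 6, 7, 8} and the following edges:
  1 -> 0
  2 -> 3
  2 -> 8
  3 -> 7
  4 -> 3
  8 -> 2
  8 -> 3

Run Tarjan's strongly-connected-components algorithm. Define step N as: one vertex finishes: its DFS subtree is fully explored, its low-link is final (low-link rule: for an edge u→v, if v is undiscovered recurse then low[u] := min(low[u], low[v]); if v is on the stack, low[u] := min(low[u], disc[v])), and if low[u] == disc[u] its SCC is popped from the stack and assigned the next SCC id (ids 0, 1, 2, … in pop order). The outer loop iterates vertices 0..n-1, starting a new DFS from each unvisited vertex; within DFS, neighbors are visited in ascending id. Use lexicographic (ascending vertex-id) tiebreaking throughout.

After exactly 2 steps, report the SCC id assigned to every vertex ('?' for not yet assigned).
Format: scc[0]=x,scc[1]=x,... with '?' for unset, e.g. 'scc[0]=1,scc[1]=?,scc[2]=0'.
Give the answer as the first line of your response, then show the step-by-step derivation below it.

scc[0]=0,scc[1]=1,scc[2]=?,scc[3]=?,scc[4]=?,scc[5]=?,scc[6]=?,scc[7]=?,scc[8]=?

step 1: low=(low[0]=0,low[1]=?,low[2]=?,low[3]=?,low[4]=?,low[5]=?,low[6]=?,low[7]=?,low[8]=?); scc=(scc[0]=0,scc[1]=?,scc[2]=?,scc[3]=?,scc[4]=?,scc[5]=?,scc[6]=?,scc[7]=?,scc[8]=?)
step 2: low=(low[0]=0,low[1]=1,low[2]=?,low[3]=?,low[4]=?,low[5]=?,low[6]=?,low[7]=?,low[8]=?); scc=(scc[0]=0,scc[1]=1,scc[2]=?,scc[3]=?,scc[4]=?,scc[5]=?,scc[6]=?,scc[7]=?,scc[8]=?)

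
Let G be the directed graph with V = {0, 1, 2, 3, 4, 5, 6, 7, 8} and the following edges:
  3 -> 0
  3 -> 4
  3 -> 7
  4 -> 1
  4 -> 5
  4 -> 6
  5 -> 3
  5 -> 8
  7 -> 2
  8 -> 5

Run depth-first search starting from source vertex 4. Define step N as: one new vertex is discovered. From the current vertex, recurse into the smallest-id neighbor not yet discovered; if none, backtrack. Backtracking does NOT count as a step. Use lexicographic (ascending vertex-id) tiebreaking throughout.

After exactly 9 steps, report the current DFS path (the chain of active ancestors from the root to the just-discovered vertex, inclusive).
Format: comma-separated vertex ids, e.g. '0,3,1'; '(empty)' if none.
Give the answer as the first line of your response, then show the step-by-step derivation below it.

4,6

step 1: discover 4; path=4; order=4
step 2: discover 1; path=4>1; order=4,1
step 3: discover 5; path=4>5; order=4,1,5
step 4: discover 3; path=4>5>3; order=4,1,5,3
step 5: discover 0; path=4>5>3>0; order=4,1,5,3,0
step 6: discover 7; path=4>5>3>7; order=4,1,5,3,0,7
step 7: discover 2; path=4>5>3>7>2; order=4,1,5,3,0,7,2
step 8: discover 8; path=4>5>8; order=4,1,5,3,0,7,2,8
step 9: discover 6; path=4>6; order=4,1,5,3,0,7,2,8,6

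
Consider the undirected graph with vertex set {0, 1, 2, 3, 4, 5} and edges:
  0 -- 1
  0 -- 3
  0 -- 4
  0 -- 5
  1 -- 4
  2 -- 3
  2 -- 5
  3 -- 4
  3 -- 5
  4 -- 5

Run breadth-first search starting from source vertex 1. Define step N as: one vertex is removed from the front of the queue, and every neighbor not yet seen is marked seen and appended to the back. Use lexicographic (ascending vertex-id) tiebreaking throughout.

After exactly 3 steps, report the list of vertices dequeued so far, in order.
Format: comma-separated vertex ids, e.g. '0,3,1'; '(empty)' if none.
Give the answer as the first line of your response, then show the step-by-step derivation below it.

1,0,4

step 1: dequeue 1; queue=[0,4]; order=1
step 2: dequeue 0; queue=[4,3,5]; order=1,0
step 3: dequeue 4; queue=[3,5]; order=1,0,4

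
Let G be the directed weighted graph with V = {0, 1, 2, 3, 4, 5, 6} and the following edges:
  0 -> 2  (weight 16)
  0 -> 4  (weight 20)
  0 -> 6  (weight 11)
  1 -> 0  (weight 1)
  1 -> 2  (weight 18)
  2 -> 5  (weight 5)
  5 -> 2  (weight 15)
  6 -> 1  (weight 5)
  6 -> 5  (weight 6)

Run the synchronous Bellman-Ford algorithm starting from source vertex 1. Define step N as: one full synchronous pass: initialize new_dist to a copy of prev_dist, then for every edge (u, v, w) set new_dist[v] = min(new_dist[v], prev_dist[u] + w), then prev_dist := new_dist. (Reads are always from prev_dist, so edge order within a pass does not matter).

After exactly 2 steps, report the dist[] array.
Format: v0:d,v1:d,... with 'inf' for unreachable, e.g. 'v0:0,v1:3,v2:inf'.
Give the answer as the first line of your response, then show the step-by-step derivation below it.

v0:1,v1:0,v2:17,v3:inf,v4:21,v5:23,v6:12

step 1: dist = v0:1,v1:0,v2:18,v3:inf,v4:inf,v5:inf,v6:inf
step 2: dist = v0:1,v1:0,v2:17,v3:inf,v4:21,v5:23,v6:12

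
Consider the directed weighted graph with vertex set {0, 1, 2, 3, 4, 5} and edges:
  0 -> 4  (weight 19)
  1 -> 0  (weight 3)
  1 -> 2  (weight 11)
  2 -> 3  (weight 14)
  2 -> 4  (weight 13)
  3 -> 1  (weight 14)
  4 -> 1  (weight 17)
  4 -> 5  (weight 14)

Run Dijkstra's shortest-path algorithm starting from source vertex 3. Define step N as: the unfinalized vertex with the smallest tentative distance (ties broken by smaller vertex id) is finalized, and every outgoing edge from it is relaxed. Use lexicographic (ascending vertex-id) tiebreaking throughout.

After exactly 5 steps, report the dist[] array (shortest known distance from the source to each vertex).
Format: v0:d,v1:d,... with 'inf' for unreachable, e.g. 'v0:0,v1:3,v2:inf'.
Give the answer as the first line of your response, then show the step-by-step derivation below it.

v0:17,v1:14,v2:25,v3:0,v4:36,v5:50

step 1: dist = v0:inf,v1:14,v2:inf,v3:0,v4:inf,v5:inf
step 2: dist = v0:17,v1:14,v2:25,v3:0,v4:inf,v5:inf
step 3: dist = v0:17,v1:14,v2:25,v3:0,v4:36,v5:inf
step 4: dist = v0:17,v1:14,v2:25,v3:0,v4:36,v5:inf
step 5: dist = v0:17,v1:14,v2:25,v3:0,v4:36,v5:50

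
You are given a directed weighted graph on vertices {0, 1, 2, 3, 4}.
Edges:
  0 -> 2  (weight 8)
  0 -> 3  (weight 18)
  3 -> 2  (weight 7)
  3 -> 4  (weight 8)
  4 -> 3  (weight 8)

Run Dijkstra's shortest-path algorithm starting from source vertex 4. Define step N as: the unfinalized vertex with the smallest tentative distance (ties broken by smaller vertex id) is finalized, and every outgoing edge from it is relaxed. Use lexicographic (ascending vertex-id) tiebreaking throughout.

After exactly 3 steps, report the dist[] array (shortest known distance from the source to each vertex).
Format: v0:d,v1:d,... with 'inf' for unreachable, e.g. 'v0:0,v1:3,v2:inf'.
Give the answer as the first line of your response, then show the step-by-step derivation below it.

v0:inf,v1:inf,v2:15,v3:8,v4:0

step 1: dist = v0:inf,v1:inf,v2:inf,v3:8,v4:0
step 2: dist = v0:inf,v1:inf,v2:15,v3:8,v4:0
step 3: dist = v0:inf,v1:inf,v2:15,v3:8,v4:0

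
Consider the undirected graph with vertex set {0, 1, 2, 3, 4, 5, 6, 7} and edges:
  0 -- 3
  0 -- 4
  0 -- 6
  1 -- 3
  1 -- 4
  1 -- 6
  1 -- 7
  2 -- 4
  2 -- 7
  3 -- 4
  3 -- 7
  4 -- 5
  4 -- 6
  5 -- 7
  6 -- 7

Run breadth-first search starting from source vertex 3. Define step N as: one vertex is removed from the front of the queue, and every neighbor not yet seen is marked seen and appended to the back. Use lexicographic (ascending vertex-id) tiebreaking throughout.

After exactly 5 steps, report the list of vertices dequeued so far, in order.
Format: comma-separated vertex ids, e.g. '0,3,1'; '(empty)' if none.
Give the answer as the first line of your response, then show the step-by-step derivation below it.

3,0,1,4,7

step 1: dequeue 3; queue=[0,1,4,7]; order=3
step 2: dequeue 0; queue=[1,4,7,6]; order=3,0
step 3: dequeue 1; queue=[4,7,6]; order=3,0,1
step 4: dequeue 4; queue=[7,6,2,5]; order=3,0,1,4
step 5: dequeue 7; queue=[6,2,5]; order=3,0,1,4,7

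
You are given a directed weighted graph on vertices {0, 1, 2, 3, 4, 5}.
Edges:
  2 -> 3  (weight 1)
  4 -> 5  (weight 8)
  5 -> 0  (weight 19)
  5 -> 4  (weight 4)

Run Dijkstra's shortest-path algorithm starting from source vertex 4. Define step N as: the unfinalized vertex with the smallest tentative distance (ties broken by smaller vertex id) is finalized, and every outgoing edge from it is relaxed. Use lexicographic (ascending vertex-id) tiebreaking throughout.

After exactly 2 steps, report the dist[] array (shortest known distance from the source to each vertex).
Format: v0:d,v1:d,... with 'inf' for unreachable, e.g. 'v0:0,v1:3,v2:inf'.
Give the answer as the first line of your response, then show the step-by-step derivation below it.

v0:27,v1:inf,v2:inf,v3:inf,v4:0,v5:8

step 1: dist = v0:inf,v1:inf,v2:inf,v3:inf,v4:0,v5:8
step 2: dist = v0:27,v1:inf,v2:inf,v3:inf,v4:0,v5:8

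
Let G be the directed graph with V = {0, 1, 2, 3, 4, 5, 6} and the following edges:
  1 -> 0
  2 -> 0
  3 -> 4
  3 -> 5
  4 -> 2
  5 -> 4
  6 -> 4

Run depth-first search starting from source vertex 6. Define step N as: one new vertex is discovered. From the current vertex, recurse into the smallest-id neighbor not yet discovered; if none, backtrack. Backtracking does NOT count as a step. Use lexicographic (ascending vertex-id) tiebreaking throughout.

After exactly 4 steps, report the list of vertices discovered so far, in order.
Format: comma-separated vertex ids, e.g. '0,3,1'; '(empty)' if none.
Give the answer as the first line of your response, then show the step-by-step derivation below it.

6,4,2,0

step 1: discover 6; path=6; order=6
step 2: discover 4; path=6>4; order=6,4
step 3: discover 2; path=6>4>2; order=6,4,2
step 4: discover 0; path=6>4>2>0; order=6,4,2,0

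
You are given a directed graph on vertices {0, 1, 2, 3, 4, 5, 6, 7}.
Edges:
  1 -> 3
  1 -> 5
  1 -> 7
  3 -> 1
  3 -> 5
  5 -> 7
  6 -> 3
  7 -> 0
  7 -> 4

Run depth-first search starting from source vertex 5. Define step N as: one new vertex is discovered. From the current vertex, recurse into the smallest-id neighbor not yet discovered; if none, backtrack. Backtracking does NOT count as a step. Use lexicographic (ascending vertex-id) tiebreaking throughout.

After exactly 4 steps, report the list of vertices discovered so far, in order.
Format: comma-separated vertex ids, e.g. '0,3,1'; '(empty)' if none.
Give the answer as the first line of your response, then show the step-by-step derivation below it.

5,7,0,4

step 1: discover 5; path=5; order=5
step 2: discover 7; path=5>7; order=5,7
step 3: discover 0; path=5>7>0; order=5,7,0
step 4: discover 4; path=5>7>4; order=5,7,0,4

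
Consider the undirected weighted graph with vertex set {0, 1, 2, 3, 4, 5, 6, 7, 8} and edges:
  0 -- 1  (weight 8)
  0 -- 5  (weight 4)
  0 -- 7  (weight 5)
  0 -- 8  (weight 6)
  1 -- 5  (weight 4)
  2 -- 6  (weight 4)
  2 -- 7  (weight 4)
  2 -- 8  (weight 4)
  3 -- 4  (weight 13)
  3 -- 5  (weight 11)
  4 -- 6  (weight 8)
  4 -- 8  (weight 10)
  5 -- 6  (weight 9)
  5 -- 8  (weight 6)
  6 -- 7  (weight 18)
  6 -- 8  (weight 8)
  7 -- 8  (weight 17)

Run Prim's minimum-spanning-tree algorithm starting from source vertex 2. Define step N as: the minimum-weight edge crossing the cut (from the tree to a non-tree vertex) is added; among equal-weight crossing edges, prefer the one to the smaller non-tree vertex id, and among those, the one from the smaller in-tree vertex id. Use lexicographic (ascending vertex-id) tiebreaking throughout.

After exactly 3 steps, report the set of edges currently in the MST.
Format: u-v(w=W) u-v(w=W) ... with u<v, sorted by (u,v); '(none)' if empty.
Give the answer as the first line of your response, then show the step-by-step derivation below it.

2-6(w=4) 2-7(w=4) 2-8(w=4)

step 1: add edge 2-6 (w=4); MST = {2-6(w=4)}
step 2: add edge 2-7 (w=4); MST = {2-6(w=4) 2-7(w=4)}
step 3: add edge 2-8 (w=4); MST = {2-6(w=4) 2-7(w=4) 2-8(w=4)}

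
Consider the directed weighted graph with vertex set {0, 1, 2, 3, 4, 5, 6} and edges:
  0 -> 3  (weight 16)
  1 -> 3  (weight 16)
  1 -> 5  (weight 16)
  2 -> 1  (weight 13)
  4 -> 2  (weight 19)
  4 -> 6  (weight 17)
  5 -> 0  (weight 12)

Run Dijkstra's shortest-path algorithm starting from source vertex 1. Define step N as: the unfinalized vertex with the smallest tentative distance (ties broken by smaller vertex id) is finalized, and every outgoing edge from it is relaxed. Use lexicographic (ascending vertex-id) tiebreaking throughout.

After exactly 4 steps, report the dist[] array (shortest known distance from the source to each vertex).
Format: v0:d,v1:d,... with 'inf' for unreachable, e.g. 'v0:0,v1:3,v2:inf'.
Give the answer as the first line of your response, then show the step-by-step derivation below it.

v0:28,v1:0,v2:inf,v3:16,v4:inf,v5:16,v6:inf

step 1: dist = v0:inf,v1:0,v2:inf,v3:16,v4:inf,v5:16,v6:inf
step 2: dist = v0:inf,v1:0,v2:inf,v3:16,v4:inf,v5:16,v6:inf
step 3: dist = v0:28,v1:0,v2:inf,v3:16,v4:inf,v5:16,v6:inf
step 4: dist = v0:28,v1:0,v2:inf,v3:16,v4:inf,v5:16,v6:inf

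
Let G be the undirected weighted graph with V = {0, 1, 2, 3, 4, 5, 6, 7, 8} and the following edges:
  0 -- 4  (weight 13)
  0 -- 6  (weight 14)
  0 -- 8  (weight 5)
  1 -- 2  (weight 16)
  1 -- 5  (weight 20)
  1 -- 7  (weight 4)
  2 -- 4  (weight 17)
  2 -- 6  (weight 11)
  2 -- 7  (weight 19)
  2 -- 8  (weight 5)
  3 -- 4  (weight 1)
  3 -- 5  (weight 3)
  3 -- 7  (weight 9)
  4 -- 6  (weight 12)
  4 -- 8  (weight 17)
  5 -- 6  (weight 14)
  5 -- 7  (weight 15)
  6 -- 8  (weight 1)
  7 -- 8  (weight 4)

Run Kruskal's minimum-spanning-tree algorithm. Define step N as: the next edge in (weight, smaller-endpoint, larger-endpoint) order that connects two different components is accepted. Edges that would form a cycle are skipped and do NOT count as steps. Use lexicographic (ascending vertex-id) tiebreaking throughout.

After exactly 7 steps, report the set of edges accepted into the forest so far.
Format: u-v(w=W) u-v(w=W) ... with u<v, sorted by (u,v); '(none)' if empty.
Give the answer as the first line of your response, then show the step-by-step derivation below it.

0-8(w=5) 1-7(w=4) 2-8(w=5) 3-4(w=1) 3-5(w=3) 6-8(w=1) 7-8(w=4)

step 1: add edge 3-4 (w=1); MST = {3-4(w=1)}
step 2: add edge 6-8 (w=1); MST = {3-4(w=1) 6-8(w=1)}
step 3: add edge 3-5 (w=3); MST = {3-4(w=1) 3-5(w=3) 6-8(w=1)}
step 4: add edge 1-7 (w=4); MST = {1-7(w=4) 3-4(w=1) 3-5(w=3) 6-8(w=1)}
step 5: add edge 7-8 (w=4); MST = {1-7(w=4) 3-4(w=1) 3-5(w=3) 6-8(w=1) 7-8(w=4)}
step 6: add edge 0-8 (w=5); MST = {0-8(w=5) 1-7(w=4) 3-4(w=1) 3-5(w=3) 6-8(w=1) 7-8(w=4)}
step 7: add edge 2-8 (w=5); MST = {0-8(w=5) 1-7(w=4) 2-8(w=5) 3-4(w=1) 3-5(w=3) 6-8(w=1) 7-8(w=4)}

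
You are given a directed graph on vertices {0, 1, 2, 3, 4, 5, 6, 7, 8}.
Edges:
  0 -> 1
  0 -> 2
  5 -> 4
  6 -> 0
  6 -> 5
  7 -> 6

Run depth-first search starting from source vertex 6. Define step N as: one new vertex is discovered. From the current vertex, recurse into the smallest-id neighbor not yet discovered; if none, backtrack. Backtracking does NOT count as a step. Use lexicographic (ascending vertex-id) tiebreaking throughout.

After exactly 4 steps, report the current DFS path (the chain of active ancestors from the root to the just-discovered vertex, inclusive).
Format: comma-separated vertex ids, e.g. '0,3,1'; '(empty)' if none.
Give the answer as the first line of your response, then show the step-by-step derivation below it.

6,0,2

step 1: discover 6; path=6; order=6
step 2: discover 0; path=6>0; order=6,0
step 3: discover 1; path=6>0>1; order=6,0,1
step 4: discover 2; path=6>0>2; order=6,0,1,2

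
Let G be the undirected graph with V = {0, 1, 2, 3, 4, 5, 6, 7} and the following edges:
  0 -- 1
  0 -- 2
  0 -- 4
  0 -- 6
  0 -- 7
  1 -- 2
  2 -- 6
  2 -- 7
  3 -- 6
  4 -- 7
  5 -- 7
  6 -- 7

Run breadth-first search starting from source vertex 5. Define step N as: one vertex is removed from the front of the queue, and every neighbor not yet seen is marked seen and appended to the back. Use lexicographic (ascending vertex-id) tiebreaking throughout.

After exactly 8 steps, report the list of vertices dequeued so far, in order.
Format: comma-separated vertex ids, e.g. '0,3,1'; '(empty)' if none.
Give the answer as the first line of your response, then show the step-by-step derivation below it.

5,7,0,2,4,6,1,3

step 1: dequeue 5; queue=[7]; order=5
step 2: dequeue 7; queue=[0,2,4,6]; order=5,7
step 3: dequeue 0; queue=[2,4,6,1]; order=5,7,0
step 4: dequeue 2; queue=[4,6,1]; order=5,7,0,2
step 5: dequeue 4; queue=[6,1]; order=5,7,0,2,4
step 6: dequeue 6; queue=[1,3]; order=5,7,0,2,4,6
step 7: dequeue 1; queue=[3]; order=5,7,0,2,4,6,1
step 8: dequeue 3; queue=[(empty)]; order=5,7,0,2,4,6,1,3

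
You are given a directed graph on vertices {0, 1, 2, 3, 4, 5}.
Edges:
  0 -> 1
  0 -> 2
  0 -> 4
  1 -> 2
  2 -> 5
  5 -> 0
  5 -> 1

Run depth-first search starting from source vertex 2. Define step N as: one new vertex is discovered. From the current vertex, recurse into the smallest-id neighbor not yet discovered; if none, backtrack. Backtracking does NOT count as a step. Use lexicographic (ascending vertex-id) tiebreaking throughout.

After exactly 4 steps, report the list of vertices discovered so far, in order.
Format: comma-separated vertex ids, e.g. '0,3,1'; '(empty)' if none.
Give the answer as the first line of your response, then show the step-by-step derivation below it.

2,5,0,1

step 1: discover 2; path=2; order=2
step 2: discover 5; path=2>5; order=2,5
step 3: discover 0; path=2>5>0; order=2,5,0
step 4: discover 1; path=2>5>0>1; order=2,5,0,1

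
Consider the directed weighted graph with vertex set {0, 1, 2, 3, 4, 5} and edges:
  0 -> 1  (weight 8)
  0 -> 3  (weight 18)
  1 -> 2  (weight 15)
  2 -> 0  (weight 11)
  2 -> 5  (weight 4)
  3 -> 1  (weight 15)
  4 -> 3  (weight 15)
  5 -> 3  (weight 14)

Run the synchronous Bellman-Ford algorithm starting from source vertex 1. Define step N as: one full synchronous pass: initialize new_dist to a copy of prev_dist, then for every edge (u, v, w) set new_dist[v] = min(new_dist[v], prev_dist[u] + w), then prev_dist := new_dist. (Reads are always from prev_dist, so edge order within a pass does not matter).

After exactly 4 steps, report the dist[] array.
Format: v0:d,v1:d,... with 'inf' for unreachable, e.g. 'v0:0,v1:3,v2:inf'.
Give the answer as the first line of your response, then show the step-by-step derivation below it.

v0:26,v1:0,v2:15,v3:33,v4:inf,v5:19

step 1: dist = v0:inf,v1:0,v2:15,v3:inf,v4:inf,v5:inf
step 2: dist = v0:26,v1:0,v2:15,v3:inf,v4:inf,v5:19
step 3: dist = v0:26,v1:0,v2:15,v3:33,v4:inf,v5:19
step 4: dist = v0:26,v1:0,v2:15,v3:33,v4:inf,v5:19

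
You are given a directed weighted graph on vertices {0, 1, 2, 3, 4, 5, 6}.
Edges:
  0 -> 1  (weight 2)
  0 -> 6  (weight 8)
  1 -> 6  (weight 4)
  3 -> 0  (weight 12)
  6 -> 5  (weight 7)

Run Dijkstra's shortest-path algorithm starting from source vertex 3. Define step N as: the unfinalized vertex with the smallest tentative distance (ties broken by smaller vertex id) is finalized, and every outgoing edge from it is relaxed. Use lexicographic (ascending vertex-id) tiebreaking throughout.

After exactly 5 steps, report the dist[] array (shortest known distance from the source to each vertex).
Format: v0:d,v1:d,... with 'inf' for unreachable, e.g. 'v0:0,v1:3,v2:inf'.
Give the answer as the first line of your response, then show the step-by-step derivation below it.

v0:12,v1:14,v2:inf,v3:0,v4:inf,v5:25,v6:18

step 1: dist = v0:12,v1:inf,v2:inf,v3:0,v4:inf,v5:inf,v6:inf
step 2: dist = v0:12,v1:14,v2:inf,v3:0,v4:inf,v5:inf,v6:20
step 3: dist = v0:12,v1:14,v2:inf,v3:0,v4:inf,v5:inf,v6:18
step 4: dist = v0:12,v1:14,v2:inf,v3:0,v4:inf,v5:25,v6:18
step 5: dist = v0:12,v1:14,v2:inf,v3:0,v4:inf,v5:25,v6:18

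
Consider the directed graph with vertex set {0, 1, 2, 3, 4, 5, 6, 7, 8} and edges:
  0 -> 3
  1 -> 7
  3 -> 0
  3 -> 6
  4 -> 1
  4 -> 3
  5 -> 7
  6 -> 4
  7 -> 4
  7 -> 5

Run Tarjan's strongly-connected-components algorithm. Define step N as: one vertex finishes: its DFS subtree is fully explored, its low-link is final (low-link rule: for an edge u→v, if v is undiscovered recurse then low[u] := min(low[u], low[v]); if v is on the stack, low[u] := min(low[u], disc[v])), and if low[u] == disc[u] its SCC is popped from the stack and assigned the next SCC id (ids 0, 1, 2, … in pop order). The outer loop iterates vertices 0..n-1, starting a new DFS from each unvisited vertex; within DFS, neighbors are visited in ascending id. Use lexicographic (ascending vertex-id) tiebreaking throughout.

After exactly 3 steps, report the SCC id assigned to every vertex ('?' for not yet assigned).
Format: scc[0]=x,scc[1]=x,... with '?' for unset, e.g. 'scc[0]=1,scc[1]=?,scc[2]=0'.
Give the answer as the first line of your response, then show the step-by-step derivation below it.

scc[0]=?,scc[1]=?,scc[2]=?,scc[3]=?,scc[4]=?,scc[5]=?,scc[6]=?,scc[7]=?,scc[8]=?

step 1: low=(low[0]=0,low[1]=4,low[2]=?,low[3]=0,low[4]=3,low[5]=5,low[6]=2,low[7]=3,low[8]=?); scc=(scc[0]=?,scc[1]=?,scc[2]=?,scc[3]=?,scc[4]=?,scc[5]=?,scc[6]=?,scc[7]=?,scc[8]=?)
step 2: low=(low[0]=0,low[1]=4,low[2]=?,low[3]=0,low[4]=3,low[5]=5,low[6]=2,low[7]=3,low[8]=?); scc=(scc[0]=?,scc[1]=?,scc[2]=?,scc[3]=?,scc[4]=?,scc[5]=?,scc[6]=?,scc[7]=?,scc[8]=?)
step 3: low=(low[0]=0,low[1]=3,low[2]=?,low[3]=0,low[4]=3,low[5]=5,low[6]=2,low[7]=3,low[8]=?); scc=(scc[0]=?,scc[1]=?,scc[2]=?,scc[3]=?,scc[4]=?,scc[5]=?,scc[6]=?,scc[7]=?,scc[8]=?)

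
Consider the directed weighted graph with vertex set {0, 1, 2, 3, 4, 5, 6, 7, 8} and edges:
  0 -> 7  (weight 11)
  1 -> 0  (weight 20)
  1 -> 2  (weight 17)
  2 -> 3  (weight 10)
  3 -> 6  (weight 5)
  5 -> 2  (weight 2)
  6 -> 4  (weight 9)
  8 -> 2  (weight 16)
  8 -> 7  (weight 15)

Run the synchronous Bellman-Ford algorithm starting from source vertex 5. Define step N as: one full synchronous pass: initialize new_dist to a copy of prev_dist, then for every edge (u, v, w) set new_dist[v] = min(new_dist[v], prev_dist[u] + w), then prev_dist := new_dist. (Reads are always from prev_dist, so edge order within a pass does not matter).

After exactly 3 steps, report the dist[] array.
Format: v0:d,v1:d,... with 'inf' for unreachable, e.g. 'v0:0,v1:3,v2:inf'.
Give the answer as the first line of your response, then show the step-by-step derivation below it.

v0:inf,v1:inf,v2:2,v3:12,v4:inf,v5:0,v6:17,v7:inf,v8:inf

step 1: dist = v0:inf,v1:inf,v2:2,v3:inf,v4:inf,v5:0,v6:inf,v7:inf,v8:inf
step 2: dist = v0:inf,v1:inf,v2:2,v3:12,v4:inf,v5:0,v6:inf,v7:inf,v8:inf
step 3: dist = v0:inf,v1:inf,v2:2,v3:12,v4:inf,v5:0,v6:17,v7:inf,v8:inf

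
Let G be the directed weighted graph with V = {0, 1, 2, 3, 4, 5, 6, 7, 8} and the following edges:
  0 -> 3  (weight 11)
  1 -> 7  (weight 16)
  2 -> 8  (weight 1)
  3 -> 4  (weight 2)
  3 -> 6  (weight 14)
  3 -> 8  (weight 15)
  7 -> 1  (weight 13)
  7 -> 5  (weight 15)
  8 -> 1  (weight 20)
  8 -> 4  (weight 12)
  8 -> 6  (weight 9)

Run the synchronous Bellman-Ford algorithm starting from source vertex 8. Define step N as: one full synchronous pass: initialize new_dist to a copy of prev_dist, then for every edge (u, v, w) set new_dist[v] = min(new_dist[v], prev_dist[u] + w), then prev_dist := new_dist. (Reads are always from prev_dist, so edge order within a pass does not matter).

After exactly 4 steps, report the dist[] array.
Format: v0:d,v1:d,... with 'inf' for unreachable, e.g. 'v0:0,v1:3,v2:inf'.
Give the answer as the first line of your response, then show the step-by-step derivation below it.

v0:inf,v1:20,v2:inf,v3:inf,v4:12,v5:51,v6:9,v7:36,v8:0

step 1: dist = v0:inf,v1:20,v2:inf,v3:inf,v4:12,v5:inf,v6:9,v7:inf,v8:0
step 2: dist = v0:inf,v1:20,v2:inf,v3:inf,v4:12,v5:inf,v6:9,v7:36,v8:0
step 3: dist = v0:inf,v1:20,v2:inf,v3:inf,v4:12,v5:51,v6:9,v7:36,v8:0
step 4: dist = v0:inf,v1:20,v2:inf,v3:inf,v4:12,v5:51,v6:9,v7:36,v8:0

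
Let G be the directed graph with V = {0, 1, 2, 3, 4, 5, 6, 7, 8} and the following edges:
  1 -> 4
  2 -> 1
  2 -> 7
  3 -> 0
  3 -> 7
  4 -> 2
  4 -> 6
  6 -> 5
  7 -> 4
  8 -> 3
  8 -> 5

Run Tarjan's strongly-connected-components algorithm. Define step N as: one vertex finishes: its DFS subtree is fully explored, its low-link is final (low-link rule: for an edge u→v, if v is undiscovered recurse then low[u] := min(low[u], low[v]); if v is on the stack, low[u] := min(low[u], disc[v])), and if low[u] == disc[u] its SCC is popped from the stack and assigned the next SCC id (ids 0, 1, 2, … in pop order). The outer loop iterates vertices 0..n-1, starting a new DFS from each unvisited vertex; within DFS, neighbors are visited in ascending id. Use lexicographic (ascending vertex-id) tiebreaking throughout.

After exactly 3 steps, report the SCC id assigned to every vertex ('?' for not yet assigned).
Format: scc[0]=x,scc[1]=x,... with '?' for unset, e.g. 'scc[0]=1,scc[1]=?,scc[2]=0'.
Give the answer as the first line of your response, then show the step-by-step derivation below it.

scc[0]=0,scc[1]=?,scc[2]=?,scc[3]=?,scc[4]=?,scc[5]=?,scc[6]=?,scc[7]=?,scc[8]=?

step 1: low=(low[0]=0,low[1]=?,low[2]=?,low[3]=?,low[4]=?,low[5]=?,low[6]=?,low[7]=?,low[8]=?); scc=(scc[0]=0,scc[1]=?,scc[2]=?,scc[3]=?,scc[4]=?,scc[5]=?,scc[6]=?,scc[7]=?,scc[8]=?)
step 2: low=(low[0]=0,low[1]=1,low[2]=1,low[3]=?,low[4]=2,low[5]=?,low[6]=?,low[7]=2,low[8]=?); scc=(scc[0]=0,scc[1]=?,scc[2]=?,scc[3]=?,scc[4]=?,scc[5]=?,scc[6]=?,scc[7]=?,scc[8]=?)
step 3: low=(low[0]=0,low[1]=1,low[2]=1,low[3]=?,low[4]=2,low[5]=?,low[6]=?,low[7]=2,low[8]=?); scc=(scc[0]=0,scc[1]=?,scc[2]=?,scc[3]=?,scc[4]=?,scc[5]=?,scc[6]=?,scc[7]=?,scc[8]=?)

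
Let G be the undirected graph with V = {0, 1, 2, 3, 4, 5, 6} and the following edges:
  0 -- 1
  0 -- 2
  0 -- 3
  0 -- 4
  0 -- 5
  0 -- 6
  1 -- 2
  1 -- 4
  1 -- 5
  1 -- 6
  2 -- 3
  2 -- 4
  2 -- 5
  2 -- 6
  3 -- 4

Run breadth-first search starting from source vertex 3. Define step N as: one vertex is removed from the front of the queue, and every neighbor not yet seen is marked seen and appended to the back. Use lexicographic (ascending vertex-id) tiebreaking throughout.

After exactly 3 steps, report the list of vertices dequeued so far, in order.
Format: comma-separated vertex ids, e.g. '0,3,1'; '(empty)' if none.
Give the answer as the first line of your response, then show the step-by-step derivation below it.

3,0,2

step 1: dequeue 3; queue=[0,2,4]; order=3
step 2: dequeue 0; queue=[2,4,1,5,6]; order=3,0
step 3: dequeue 2; queue=[4,1,5,6]; order=3,0,2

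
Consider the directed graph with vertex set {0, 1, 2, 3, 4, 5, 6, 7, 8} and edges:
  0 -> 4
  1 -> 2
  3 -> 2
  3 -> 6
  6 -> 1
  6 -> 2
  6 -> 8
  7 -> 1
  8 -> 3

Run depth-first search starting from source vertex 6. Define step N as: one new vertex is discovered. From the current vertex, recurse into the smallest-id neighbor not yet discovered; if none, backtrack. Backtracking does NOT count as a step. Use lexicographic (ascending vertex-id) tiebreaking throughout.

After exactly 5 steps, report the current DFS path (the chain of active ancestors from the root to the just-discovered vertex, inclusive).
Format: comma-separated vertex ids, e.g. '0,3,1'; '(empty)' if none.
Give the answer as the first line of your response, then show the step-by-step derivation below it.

6,8,3

step 1: discover 6; path=6; order=6
step 2: discover 1; path=6>1; order=6,1
step 3: discover 2; path=6>1>2; order=6,1,2
step 4: discover 8; path=6>8; order=6,1,2,8
step 5: discover 3; path=6>8>3; order=6,1,2,8,3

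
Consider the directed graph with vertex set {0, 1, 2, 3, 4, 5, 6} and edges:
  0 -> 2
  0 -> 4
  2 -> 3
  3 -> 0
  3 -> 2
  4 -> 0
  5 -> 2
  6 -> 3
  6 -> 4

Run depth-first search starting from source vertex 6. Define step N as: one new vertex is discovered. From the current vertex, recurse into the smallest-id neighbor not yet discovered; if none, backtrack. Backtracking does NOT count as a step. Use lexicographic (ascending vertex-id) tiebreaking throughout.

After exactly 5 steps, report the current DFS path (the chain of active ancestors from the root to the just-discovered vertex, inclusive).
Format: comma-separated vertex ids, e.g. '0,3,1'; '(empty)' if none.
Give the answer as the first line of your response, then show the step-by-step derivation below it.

6,3,0,4

step 1: discover 6; path=6; order=6
step 2: discover 3; path=6>3; order=6,3
step 3: discover 0; path=6>3>0; order=6,3,0
step 4: discover 2; path=6>3>0>2; order=6,3,0,2
step 5: discover 4; path=6>3>0>4; order=6,3,0,2,4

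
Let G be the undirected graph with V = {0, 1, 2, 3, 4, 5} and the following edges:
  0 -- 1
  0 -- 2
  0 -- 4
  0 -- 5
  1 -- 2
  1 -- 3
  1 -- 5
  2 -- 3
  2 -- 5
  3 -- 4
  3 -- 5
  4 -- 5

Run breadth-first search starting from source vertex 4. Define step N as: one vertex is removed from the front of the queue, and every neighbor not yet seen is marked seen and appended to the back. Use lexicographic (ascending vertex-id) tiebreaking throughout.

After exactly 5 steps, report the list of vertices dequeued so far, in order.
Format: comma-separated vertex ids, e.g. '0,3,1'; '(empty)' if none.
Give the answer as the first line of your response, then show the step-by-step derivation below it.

4,0,3,5,1

step 1: dequeue 4; queue=[0,3,5]; order=4
step 2: dequeue 0; queue=[3,5,1,2]; order=4,0
step 3: dequeue 3; queue=[5,1,2]; order=4,0,3
step 4: dequeue 5; queue=[1,2]; order=4,0,3,5
step 5: dequeue 1; queue=[2]; order=4,0,3,5,1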